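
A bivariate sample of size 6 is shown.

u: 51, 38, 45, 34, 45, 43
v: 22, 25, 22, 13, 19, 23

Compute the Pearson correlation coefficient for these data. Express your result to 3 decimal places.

0.456

n = 6, Σu = 256, Σv = 124, Σu² = 11100, Σv² = 2652, Σuv = 5348
nΣuv − ΣuΣv = 32088 − 31744 = 344
nΣu² − (Σu)² = 66600 − 65536 = 1064; nΣv² − (Σv)² = 15912 − 15376 = 536
r = 344 / √(1064 × 536) = 344 / 755.1847 ≈ 0.456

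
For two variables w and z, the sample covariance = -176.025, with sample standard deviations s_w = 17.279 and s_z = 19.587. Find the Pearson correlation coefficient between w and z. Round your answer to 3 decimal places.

r = Cov(w,z) / (s_w · s_z) = -176.025 / (17.279 × 19.587)
  = -176.025 / 338.4438 ≈ -0.520

-0.520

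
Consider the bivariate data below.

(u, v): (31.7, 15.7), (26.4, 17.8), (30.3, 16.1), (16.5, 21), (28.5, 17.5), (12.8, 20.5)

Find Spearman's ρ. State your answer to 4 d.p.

-0.9429

Rank u: 6, 3, 5, 2, 4, 1
Rank v: 1, 4, 2, 6, 3, 5
d = rank(u) − rank(v): 5, -1, 3, -4, 1, -4; Σd² = 68
ρ = 1 − 6Σd² / [n(n²−1)] = 1 − 6×68 / (6×35) = 1 − 408/210 ≈ -0.9429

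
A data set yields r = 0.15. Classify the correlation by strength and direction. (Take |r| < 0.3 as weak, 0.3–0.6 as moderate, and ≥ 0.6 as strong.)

r = 0.15 > 0 so the relationship is positive.
|r| = 0.15, which falls in the weak range.

weak positive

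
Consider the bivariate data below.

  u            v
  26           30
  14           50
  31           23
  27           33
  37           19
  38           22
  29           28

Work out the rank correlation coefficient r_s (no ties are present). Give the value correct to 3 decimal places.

Rank u: 2, 1, 5, 3, 6, 7, 4
Rank v: 5, 7, 3, 6, 1, 2, 4
d = rank(u) − rank(v): -3, -6, 2, -3, 5, 5, 0; Σd² = 108
ρ = 1 − 6Σd² / [n(n²−1)] = 1 − 6×108 / (7×48) = 1 − 648/336 ≈ -0.929

-0.929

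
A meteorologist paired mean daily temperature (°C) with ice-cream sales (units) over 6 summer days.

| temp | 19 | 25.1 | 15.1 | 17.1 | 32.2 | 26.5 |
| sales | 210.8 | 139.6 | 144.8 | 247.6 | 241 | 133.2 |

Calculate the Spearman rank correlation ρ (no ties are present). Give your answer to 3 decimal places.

Rank temp: 3, 4, 1, 2, 6, 5
Rank sales: 4, 2, 3, 6, 5, 1
d = rank(temp) − rank(sales): -1, 2, -2, -4, 1, 4; Σd² = 42
ρ = 1 − 6Σd² / [n(n²−1)] = 1 − 6×42 / (6×35) = 1 − 252/210 ≈ -0.200

-0.200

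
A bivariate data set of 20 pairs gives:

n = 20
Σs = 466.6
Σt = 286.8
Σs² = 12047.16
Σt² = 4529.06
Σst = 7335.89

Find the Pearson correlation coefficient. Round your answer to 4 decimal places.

r = (nΣst − ΣsΣt) / √[(nΣs² − (Σs)²)(nΣt² − (Σt)²)]
Numerator: 20×7335.89 − 466.6×286.8 = 12896.92
Denominator: √[(240943.2 − 217715.56)(90581.2 − 82254.24)] = √[23227.64 × 8326.96] = 13907.3948
r = 12896.92 / 13907.3948 ≈ 0.9273

0.9273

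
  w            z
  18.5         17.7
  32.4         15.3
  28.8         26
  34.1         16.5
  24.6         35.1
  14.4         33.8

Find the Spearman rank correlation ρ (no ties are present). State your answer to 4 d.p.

Rank w: 2, 5, 4, 6, 3, 1
Rank z: 3, 1, 4, 2, 6, 5
d = rank(w) − rank(z): -1, 4, 0, 4, -3, -4; Σd² = 58
ρ = 1 − 6Σd² / [n(n²−1)] = 1 − 6×58 / (6×35) = 1 − 348/210 ≈ -0.6571

-0.6571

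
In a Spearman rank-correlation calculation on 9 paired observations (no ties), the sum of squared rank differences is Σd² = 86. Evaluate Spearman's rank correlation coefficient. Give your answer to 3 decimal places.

ρ = 1 − 6Σd² / [n(n²−1)] = 1 − 6×86 / (9×80)
  = 1 − 516/720 = 1 − 0.7167 ≈ 0.283

0.283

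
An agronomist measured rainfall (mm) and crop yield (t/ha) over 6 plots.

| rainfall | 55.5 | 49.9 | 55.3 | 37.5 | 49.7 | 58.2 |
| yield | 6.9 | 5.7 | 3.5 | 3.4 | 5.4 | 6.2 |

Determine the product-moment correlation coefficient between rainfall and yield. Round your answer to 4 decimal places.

0.5821

n = 6, Σx = 306.1, Σy = 31.1, Σx² = 15891.93, Σy² = 171.51, Σxy = 1617.65
nΣxy − ΣxΣy = 9705.9 − 9519.71 = 186.19
nΣx² − (Σx)² = 95351.58 − 93697.21 = 1654.37; nΣy² − (Σy)² = 1029.06 − 967.21 = 61.85
r = 186.19 / √(1654.37 × 61.85) = 186.19 / 319.8793 ≈ 0.5821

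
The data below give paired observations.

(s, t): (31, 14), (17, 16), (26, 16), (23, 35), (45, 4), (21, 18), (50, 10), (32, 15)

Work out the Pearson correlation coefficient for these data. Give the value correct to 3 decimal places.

-0.632

n = 8, Σs = 245, Σt = 128, Σs² = 8445, Σt² = 2598, Σst = 3465
nΣst − ΣsΣt = 27720 − 31360 = -3640
nΣs² − (Σs)² = 67560 − 60025 = 7535; nΣt² − (Σt)² = 20784 − 16384 = 4400
r = -3640 / √(7535 × 4400) = -3640 / 5757.9510 ≈ -0.632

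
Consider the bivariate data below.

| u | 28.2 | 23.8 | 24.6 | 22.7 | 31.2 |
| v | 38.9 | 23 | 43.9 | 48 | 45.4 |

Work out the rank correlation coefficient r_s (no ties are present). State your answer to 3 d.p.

Rank u: 4, 2, 3, 1, 5
Rank v: 2, 1, 3, 5, 4
d = rank(u) − rank(v): 2, 1, 0, -4, 1; Σd² = 22
ρ = 1 − 6Σd² / [n(n²−1)] = 1 − 6×22 / (5×24) = 1 − 132/120 ≈ -0.100

-0.100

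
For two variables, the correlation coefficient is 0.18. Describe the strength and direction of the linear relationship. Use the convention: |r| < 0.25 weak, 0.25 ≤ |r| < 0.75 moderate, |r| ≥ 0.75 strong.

weak positive

r = 0.18 > 0 so the relationship is positive.
|r| = 0.18, which falls in the weak range.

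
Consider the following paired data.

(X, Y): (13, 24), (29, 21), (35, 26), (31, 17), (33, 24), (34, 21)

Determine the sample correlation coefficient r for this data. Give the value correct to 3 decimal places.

-0.116

n = 6, ΣX = 175, ΣY = 133, ΣX² = 5441, ΣY² = 2999, ΣXY = 3864
nΣXY − ΣXΣY = 23184 − 23275 = -91
nΣX² − (ΣX)² = 32646 − 30625 = 2021; nΣY² − (ΣY)² = 17994 − 17689 = 305
r = -91 / √(2021 × 305) = -91 / 785.1146 ≈ -0.116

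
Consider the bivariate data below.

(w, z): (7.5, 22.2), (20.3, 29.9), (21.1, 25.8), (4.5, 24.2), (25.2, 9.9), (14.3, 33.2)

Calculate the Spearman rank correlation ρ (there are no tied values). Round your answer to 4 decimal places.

Rank w: 2, 4, 5, 1, 6, 3
Rank z: 2, 5, 4, 3, 1, 6
d = rank(w) − rank(z): 0, -1, 1, -2, 5, -3; Σd² = 40
ρ = 1 − 6Σd² / [n(n²−1)] = 1 − 6×40 / (6×35) = 1 − 240/210 ≈ -0.1429

-0.1429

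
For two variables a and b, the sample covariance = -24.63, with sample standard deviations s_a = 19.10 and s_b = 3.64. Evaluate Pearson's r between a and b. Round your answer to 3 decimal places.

-0.354

r = Cov(a,b) / (s_a · s_b) = -24.63 / (19.10 × 3.64)
  = -24.63 / 69.5240 ≈ -0.354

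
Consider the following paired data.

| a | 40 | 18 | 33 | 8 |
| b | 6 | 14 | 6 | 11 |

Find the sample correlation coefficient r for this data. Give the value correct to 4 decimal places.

n = 4, Σa = 99, Σb = 37, Σa² = 3077, Σb² = 389, Σab = 778
nΣab − ΣaΣb = 3112 − 3663 = -551
nΣa² − (Σa)² = 12308 − 9801 = 2507; nΣb² − (Σb)² = 1556 − 1369 = 187
r = -551 / √(2507 × 187) = -551 / 684.6963 ≈ -0.8047

-0.8047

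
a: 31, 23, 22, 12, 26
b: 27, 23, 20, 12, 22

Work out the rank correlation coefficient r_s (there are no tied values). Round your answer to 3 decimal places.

Rank a: 5, 3, 2, 1, 4
Rank b: 5, 4, 2, 1, 3
d = rank(a) − rank(b): 0, -1, 0, 0, 1; Σd² = 2
ρ = 1 − 6Σd² / [n(n²−1)] = 1 − 6×2 / (5×24) = 1 − 12/120 ≈ 0.900

0.900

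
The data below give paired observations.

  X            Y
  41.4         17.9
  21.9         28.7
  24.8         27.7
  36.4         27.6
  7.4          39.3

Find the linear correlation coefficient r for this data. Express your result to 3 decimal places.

n = 5, ΣX = 131.9, ΣY = 141.2, ΣX² = 4188.33, ΣY² = 4217.64, ΣXY = 3352.01
nΣXY − ΣXΣY = 16760.05 − 18624.28 = -1864.23
nΣX² − (ΣX)² = 20941.65 − 17397.61 = 3544.04; nΣY² − (ΣY)² = 21088.2 − 19937.44 = 1150.76
r = -1864.23 / √(3544.04 × 1150.76) = -1864.23 / 2019.4899 ≈ -0.923

-0.923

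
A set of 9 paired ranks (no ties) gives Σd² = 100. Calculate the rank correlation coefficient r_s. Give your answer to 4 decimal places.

ρ = 1 − 6Σd² / [n(n²−1)] = 1 − 6×100 / (9×80)
  = 1 − 600/720 = 1 − 0.83333 ≈ 0.1667

0.1667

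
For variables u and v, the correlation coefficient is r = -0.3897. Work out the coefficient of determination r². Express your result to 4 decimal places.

r² = (-0.3897)² = 0.1519

0.1519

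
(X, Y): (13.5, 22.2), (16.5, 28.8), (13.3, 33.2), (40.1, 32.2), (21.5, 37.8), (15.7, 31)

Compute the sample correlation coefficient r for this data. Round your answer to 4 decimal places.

n = 6, ΣX = 120.6, ΣY = 185.2, ΣX² = 2948.14, ΣY² = 5851.2, ΣXY = 3807.08
nΣXY − ΣXΣY = 22842.48 − 22335.12 = 507.36
nΣX² − (ΣX)² = 17688.84 − 14544.36 = 3144.48; nΣY² − (ΣY)² = 35107.2 − 34299.04 = 808.16
r = 507.36 / √(3144.48 × 808.16) = 507.36 / 1594.1276 ≈ 0.3183

0.3183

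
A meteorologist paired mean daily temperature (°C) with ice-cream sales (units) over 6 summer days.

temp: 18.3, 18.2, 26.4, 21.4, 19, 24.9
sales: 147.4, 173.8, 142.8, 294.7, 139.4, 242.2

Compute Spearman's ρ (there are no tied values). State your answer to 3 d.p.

0.029

Rank temp: 2, 1, 6, 4, 3, 5
Rank sales: 3, 4, 2, 6, 1, 5
d = rank(temp) − rank(sales): -1, -3, 4, -2, 2, 0; Σd² = 34
ρ = 1 − 6Σd² / [n(n²−1)] = 1 − 6×34 / (6×35) = 1 − 204/210 ≈ 0.029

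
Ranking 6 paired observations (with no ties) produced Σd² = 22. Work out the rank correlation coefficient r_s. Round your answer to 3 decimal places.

ρ = 1 − 6Σd² / [n(n²−1)] = 1 − 6×22 / (6×35)
  = 1 − 132/210 = 1 − 0.6286 ≈ 0.371

0.371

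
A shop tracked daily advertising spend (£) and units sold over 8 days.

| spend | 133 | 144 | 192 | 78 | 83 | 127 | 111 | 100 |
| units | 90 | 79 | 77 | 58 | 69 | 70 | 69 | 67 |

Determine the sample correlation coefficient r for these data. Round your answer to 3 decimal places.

0.634

n = 8, Σx = 968, Σy = 579, Σx² = 126712, Σy² = 42545, Σxy = 71630
nΣxy − ΣxΣy = 573040 − 560472 = 12568
nΣx² − (Σx)² = 1013696 − 937024 = 76672; nΣy² − (Σy)² = 340360 − 335241 = 5119
r = 12568 / √(76672 × 5119) = 12568 / 19811.2081 ≈ 0.634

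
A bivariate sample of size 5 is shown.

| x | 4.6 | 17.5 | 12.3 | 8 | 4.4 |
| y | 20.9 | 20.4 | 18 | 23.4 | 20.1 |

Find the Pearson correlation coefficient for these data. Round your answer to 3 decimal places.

n = 5, Σx = 46.8, Σy = 102.8, Σx² = 562.06, Σy² = 2128.54, Σxy = 950.18
nΣxy − ΣxΣy = 4750.9 − 4811.04 = -60.14
nΣx² − (Σx)² = 2810.3 − 2190.24 = 620.06; nΣy² − (Σy)² = 10642.7 − 10567.84 = 74.86
r = -60.14 / √(620.06 × 74.86) = -60.14 / 215.4477 ≈ -0.279

-0.279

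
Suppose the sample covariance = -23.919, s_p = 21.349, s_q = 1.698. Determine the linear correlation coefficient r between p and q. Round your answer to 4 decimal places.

r = Cov(p,q) / (s_p · s_q) = -23.919 / (21.349 × 1.698)
  = -23.919 / 36.2506 ≈ -0.6598

-0.6598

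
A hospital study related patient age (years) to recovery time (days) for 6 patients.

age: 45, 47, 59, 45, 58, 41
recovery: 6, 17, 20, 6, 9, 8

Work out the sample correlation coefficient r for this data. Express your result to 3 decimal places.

0.552

n = 6, Σx = 295, Σy = 66, Σx² = 14785, Σy² = 906, Σxy = 3369
nΣxy − ΣxΣy = 20214 − 19470 = 744
nΣx² − (Σx)² = 88710 − 87025 = 1685; nΣy² − (Σy)² = 5436 − 4356 = 1080
r = 744 / √(1685 × 1080) = 744 / 1348.9996 ≈ 0.552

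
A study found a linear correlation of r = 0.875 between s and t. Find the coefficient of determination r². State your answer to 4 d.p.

r² = (0.875)² = 0.7656

0.7656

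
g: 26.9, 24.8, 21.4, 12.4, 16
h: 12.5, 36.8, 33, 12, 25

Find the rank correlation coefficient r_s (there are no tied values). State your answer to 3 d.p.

Rank g: 5, 4, 3, 1, 2
Rank h: 2, 5, 4, 1, 3
d = rank(g) − rank(h): 3, -1, -1, 0, -1; Σd² = 12
ρ = 1 − 6Σd² / [n(n²−1)] = 1 − 6×12 / (5×24) = 1 − 72/120 ≈ 0.400

0.400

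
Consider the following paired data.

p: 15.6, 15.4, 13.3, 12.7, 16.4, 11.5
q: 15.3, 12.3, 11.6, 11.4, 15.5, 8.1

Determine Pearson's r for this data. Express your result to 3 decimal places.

0.923

n = 6, Σp = 84.9, Σq = 74.2, Σp² = 1219.91, Σq² = 955.76, Σpq = 1074.51
nΣpq − ΣpΣq = 6447.06 − 6299.58 = 147.48
nΣp² − (Σp)² = 7319.46 − 7208.01 = 111.45; nΣq² − (Σq)² = 5734.56 − 5505.64 = 228.92
r = 147.48 / √(111.45 × 228.92) = 147.48 / 159.7283 ≈ 0.923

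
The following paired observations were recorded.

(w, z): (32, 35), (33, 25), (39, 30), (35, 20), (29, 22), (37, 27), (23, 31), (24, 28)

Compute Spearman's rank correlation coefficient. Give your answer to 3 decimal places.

-0.238

Rank w: 4, 5, 8, 6, 3, 7, 1, 2
Rank z: 8, 3, 6, 1, 2, 4, 7, 5
d = rank(w) − rank(z): -4, 2, 2, 5, 1, 3, -6, -3; Σd² = 104
ρ = 1 − 6Σd² / [n(n²−1)] = 1 − 6×104 / (8×63) = 1 − 624/504 ≈ -0.238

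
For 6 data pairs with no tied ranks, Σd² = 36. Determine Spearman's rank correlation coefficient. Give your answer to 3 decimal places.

-0.029

ρ = 1 − 6Σd² / [n(n²−1)] = 1 − 6×36 / (6×35)
  = 1 − 216/210 = 1 − 1.0286 ≈ -0.029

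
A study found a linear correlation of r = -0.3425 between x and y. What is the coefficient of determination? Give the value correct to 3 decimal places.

0.117

r² = (-0.3425)² = 0.117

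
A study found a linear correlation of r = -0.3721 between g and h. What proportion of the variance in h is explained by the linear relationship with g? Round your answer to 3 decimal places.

0.138

r² = (-0.3721)² = 0.138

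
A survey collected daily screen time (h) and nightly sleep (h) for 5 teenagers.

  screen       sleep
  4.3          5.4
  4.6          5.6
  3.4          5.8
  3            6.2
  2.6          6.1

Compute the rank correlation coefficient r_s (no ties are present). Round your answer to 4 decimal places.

Rank screen: 4, 5, 3, 2, 1
Rank sleep: 1, 2, 3, 5, 4
d = rank(screen) − rank(sleep): 3, 3, 0, -3, -3; Σd² = 36
ρ = 1 − 6Σd² / [n(n²−1)] = 1 − 6×36 / (5×24) = 1 − 216/120 ≈ -0.8000

-0.8000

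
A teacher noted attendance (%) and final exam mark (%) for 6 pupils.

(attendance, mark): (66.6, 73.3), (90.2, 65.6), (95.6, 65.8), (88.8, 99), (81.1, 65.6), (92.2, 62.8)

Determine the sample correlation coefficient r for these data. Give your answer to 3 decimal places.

n = 6, Σx = 514.5, Σy = 432.1, Σx² = 44674.45, Σy² = 32054.09, Σxy = 36990.9
nΣxy − ΣxΣy = 221945.4 − 222315.45 = -370.05
nΣx² − (Σx)² = 268046.7 − 264710.25 = 3336.45; nΣy² − (Σy)² = 192324.54 − 186710.41 = 5614.13
r = -370.05 / √(3336.45 × 5614.13) = -370.05 / 4327.9630 ≈ -0.086

-0.086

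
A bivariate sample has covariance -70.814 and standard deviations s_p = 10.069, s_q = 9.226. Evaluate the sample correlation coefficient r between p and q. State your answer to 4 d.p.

-0.7623

r = Cov(p,q) / (s_p · s_q) = -70.814 / (10.069 × 9.226)
  = -70.814 / 92.8966 ≈ -0.7623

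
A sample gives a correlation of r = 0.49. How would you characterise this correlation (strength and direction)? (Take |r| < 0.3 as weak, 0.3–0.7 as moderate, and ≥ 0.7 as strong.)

moderate positive

r = 0.49 > 0 so the relationship is positive.
|r| = 0.49, which falls in the moderate range.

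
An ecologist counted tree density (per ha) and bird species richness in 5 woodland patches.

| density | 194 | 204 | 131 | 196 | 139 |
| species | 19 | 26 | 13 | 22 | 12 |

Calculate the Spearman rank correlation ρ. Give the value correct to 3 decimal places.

Rank density: 3, 5, 1, 4, 2
Rank species: 3, 5, 2, 4, 1
d = rank(density) − rank(species): 0, 0, -1, 0, 1; Σd² = 2
ρ = 1 − 6Σd² / [n(n²−1)] = 1 − 6×2 / (5×24) = 1 − 12/120 ≈ 0.900

0.900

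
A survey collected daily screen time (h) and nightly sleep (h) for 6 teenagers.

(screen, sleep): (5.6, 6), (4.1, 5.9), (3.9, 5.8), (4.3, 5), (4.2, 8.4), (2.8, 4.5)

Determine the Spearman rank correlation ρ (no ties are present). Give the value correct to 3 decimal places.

Rank screen: 6, 3, 2, 5, 4, 1
Rank sleep: 5, 4, 3, 2, 6, 1
d = rank(screen) − rank(sleep): 1, -1, -1, 3, -2, 0; Σd² = 16
ρ = 1 − 6Σd² / [n(n²−1)] = 1 − 6×16 / (6×35) = 1 − 96/210 ≈ 0.543

0.543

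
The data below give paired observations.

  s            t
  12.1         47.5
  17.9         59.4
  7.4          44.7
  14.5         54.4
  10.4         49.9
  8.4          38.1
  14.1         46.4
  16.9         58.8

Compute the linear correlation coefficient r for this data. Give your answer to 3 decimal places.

0.868

n = 8, Σs = 101.7, Σt = 399.2, Σs² = 1394.97, Σt² = 20294.08, Σst = 5244.55
nΣst − ΣsΣt = 41956.4 − 40598.64 = 1357.76
nΣs² − (Σs)² = 11159.76 − 10342.89 = 816.87; nΣt² − (Σt)² = 162352.64 − 159360.64 = 2992
r = 1357.76 / √(816.87 × 2992) = 1357.76 / 1563.3538 ≈ 0.868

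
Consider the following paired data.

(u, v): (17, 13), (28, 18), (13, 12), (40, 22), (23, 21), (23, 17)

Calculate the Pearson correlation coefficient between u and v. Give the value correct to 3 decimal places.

n = 6, Σu = 144, Σv = 103, Σu² = 3900, Σv² = 1851, Σuv = 2635
nΣuv − ΣuΣv = 15810 − 14832 = 978
nΣu² − (Σu)² = 23400 − 20736 = 2664; nΣv² − (Σv)² = 11106 − 10609 = 497
r = 978 / √(2664 × 497) = 978 / 1150.6555 ≈ 0.850

0.850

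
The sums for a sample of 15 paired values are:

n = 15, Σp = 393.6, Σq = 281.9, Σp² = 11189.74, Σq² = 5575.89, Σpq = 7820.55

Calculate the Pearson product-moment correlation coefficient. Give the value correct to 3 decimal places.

0.865

r = (nΣpq − ΣpΣq) / √[(nΣp² − (Σp)²)(nΣq² − (Σq)²)]
Numerator: 15×7820.55 − 393.6×281.9 = 6352.41
Denominator: √[(167846.1 − 154920.96)(83638.35 − 79467.61)] = √[12925.14 × 4170.74] = 7342.1658
r = 6352.41 / 7342.1658 ≈ 0.865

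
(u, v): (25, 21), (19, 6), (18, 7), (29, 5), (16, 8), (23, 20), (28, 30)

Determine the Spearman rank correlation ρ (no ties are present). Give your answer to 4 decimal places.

0.1071

Rank u: 5, 3, 2, 7, 1, 4, 6
Rank v: 6, 2, 3, 1, 4, 5, 7
d = rank(u) − rank(v): -1, 1, -1, 6, -3, -1, -1; Σd² = 50
ρ = 1 − 6Σd² / [n(n²−1)] = 1 − 6×50 / (7×48) = 1 − 300/336 ≈ 0.1071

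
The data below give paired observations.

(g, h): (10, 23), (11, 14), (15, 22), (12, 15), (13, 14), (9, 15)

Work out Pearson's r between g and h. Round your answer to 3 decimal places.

n = 6, Σg = 70, Σh = 103, Σg² = 840, Σh² = 1855, Σgh = 1211
nΣgh − ΣgΣh = 7266 − 7210 = 56
nΣg² − (Σg)² = 5040 − 4900 = 140; nΣh² − (Σh)² = 11130 − 10609 = 521
r = 56 / √(140 × 521) = 56 / 270.0741 ≈ 0.207

0.207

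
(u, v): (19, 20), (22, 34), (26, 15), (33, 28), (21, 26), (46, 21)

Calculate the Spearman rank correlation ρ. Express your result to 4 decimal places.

0.0857

Rank u: 1, 3, 4, 5, 2, 6
Rank v: 2, 6, 1, 5, 4, 3
d = rank(u) − rank(v): -1, -3, 3, 0, -2, 3; Σd² = 32
ρ = 1 − 6Σd² / [n(n²−1)] = 1 − 6×32 / (6×35) = 1 − 192/210 ≈ 0.0857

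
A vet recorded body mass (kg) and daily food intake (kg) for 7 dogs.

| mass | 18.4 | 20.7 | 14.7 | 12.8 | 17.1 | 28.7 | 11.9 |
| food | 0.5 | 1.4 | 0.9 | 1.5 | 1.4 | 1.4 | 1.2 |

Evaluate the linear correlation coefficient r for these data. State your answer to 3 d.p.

n = 7, Σx = 124.3, Σy = 8.3, Σx² = 2404.69, Σy² = 10.63, Σxy = 149.01
nΣxy − ΣxΣy = 1043.07 − 1031.69 = 11.38
nΣx² − (Σx)² = 16832.83 − 15450.49 = 1382.34; nΣy² − (Σy)² = 74.41 − 68.89 = 5.52
r = 11.38 / √(1382.34 × 5.52) = 11.38 / 87.3528 ≈ 0.130

0.130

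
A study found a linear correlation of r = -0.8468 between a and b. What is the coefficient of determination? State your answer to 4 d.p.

r² = (-0.8468)² = 0.7171

0.7171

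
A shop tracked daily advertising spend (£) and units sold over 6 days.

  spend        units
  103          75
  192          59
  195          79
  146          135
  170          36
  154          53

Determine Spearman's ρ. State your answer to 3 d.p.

Rank spend: 1, 5, 6, 2, 4, 3
Rank units: 4, 3, 5, 6, 1, 2
d = rank(spend) − rank(units): -3, 2, 1, -4, 3, 1; Σd² = 40
ρ = 1 − 6Σd² / [n(n²−1)] = 1 − 6×40 / (6×35) = 1 − 240/210 ≈ -0.143

-0.143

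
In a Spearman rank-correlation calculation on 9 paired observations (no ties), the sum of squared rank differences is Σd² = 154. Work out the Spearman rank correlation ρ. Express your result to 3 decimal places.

-0.283

ρ = 1 − 6Σd² / [n(n²−1)] = 1 − 6×154 / (9×80)
  = 1 − 924/720 = 1 − 1.2833 ≈ -0.283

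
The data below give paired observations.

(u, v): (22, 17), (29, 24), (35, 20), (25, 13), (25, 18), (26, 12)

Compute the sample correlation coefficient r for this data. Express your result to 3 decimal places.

n = 6, Σu = 162, Σv = 104, Σu² = 4476, Σv² = 1902, Σuv = 2857
nΣuv − ΣuΣv = 17142 − 16848 = 294
nΣu² − (Σu)² = 26856 − 26244 = 612; nΣv² − (Σv)² = 11412 − 10816 = 596
r = 294 / √(612 × 596) = 294 / 603.9470 ≈ 0.487

0.487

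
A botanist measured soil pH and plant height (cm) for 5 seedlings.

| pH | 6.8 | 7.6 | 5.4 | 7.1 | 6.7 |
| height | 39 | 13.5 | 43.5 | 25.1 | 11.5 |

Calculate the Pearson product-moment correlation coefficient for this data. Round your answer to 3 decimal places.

n = 5, Σx = 33.6, Σy = 132.6, Σx² = 228.46, Σy² = 4357.76, Σxy = 857.96
nΣxy − ΣxΣy = 4289.8 − 4455.36 = -165.56
nΣx² − (Σx)² = 1142.3 − 1128.96 = 13.34; nΣy² − (Σy)² = 21788.8 − 17582.76 = 4206.04
r = -165.56 / √(13.34 × 4206.04) = -165.56 / 236.8725 ≈ -0.699

-0.699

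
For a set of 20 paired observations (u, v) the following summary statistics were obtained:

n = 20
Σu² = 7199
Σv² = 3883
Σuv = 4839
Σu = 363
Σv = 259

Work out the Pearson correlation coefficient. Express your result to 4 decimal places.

r = (nΣuv − ΣuΣv) / √[(nΣu² − (Σu)²)(nΣv² − (Σv)²)]
Numerator: 20×4839 − 363×259 = 2763
Denominator: √[(143980 − 131769)(77660 − 67081)] = √[12211 × 10579] = 11365.7454
r = 2763 / 11365.7454 ≈ 0.2431

0.2431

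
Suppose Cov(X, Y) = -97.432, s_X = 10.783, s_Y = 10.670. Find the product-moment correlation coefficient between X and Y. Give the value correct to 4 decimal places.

r = Cov(X,Y) / (s_X · s_Y) = -97.432 / (10.783 × 10.670)
  = -97.432 / 115.0546 ≈ -0.8468

-0.8468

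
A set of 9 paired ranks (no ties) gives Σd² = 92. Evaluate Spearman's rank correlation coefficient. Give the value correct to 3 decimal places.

0.233

ρ = 1 − 6Σd² / [n(n²−1)] = 1 − 6×92 / (9×80)
  = 1 − 552/720 = 1 − 0.7667 ≈ 0.233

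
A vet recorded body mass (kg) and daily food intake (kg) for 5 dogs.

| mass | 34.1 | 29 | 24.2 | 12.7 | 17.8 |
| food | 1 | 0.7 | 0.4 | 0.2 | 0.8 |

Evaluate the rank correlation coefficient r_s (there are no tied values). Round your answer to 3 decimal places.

0.700

Rank mass: 5, 4, 3, 1, 2
Rank food: 5, 3, 2, 1, 4
d = rank(mass) − rank(food): 0, 1, 1, 0, -2; Σd² = 6
ρ = 1 − 6Σd² / [n(n²−1)] = 1 − 6×6 / (5×24) = 1 − 36/120 ≈ 0.700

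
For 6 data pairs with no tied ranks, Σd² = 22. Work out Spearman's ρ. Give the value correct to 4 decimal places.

ρ = 1 − 6Σd² / [n(n²−1)] = 1 − 6×22 / (6×35)
  = 1 − 132/210 = 1 − 0.62857 ≈ 0.3714

0.3714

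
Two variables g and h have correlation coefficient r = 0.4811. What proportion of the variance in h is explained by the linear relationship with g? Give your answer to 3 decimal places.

0.231

r² = (0.4811)² = 0.231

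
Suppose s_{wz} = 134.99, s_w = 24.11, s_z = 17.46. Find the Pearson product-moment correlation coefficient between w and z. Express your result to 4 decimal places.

0.3207

r = Cov(w,z) / (s_w · s_z) = 134.99 / (24.11 × 17.46)
  = 134.99 / 420.9606 ≈ 0.3207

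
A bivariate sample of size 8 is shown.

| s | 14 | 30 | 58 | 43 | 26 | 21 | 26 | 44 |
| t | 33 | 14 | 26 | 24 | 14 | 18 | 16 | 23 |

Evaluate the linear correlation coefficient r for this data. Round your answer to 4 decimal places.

0.1330

n = 8, Σs = 262, Σt = 168, Σs² = 10038, Σt² = 3842, Σst = 5592
nΣst − ΣsΣt = 44736 − 44016 = 720
nΣs² − (Σs)² = 80304 − 68644 = 11660; nΣt² − (Σt)² = 30736 − 28224 = 2512
r = 720 / √(11660 × 2512) = 720 / 5412.0163 ≈ 0.1330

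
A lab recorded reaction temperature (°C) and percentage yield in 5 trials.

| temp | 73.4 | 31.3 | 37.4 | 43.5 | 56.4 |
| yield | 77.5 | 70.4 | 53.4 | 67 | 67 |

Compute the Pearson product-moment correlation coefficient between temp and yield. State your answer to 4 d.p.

n = 5, Σx = 242, Σy = 335.3, Σx² = 12839.22, Σy² = 22791.97, Σxy = 16582.48
nΣxy − ΣxΣy = 82912.4 − 81142.6 = 1769.8
nΣx² − (Σx)² = 64196.1 − 58564 = 5632.1; nΣy² − (Σy)² = 113959.85 − 112426.09 = 1533.76
r = 1769.8 / √(5632.1 × 1533.76) = 1769.8 / 2939.0967 ≈ 0.6022

0.6022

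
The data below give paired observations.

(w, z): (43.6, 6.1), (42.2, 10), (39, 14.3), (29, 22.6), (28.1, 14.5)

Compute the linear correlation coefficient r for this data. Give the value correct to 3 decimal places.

n = 5, Σw = 181.9, Σz = 67.5, Σw² = 6833.41, Σz² = 1062.71, Σwz = 2308.51
nΣwz − ΣwΣz = 11542.55 − 12278.25 = -735.7
nΣw² − (Σw)² = 34167.05 − 33087.61 = 1079.44; nΣz² − (Σz)² = 5313.55 − 4556.25 = 757.3
r = -735.7 / √(1079.44 × 757.3) = -735.7 / 904.1349 ≈ -0.814

-0.814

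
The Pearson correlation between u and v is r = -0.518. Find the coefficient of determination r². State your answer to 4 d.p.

r² = (-0.518)² = 0.2683

0.2683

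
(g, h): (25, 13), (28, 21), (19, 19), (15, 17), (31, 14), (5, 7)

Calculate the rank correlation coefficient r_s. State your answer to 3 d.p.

Rank g: 4, 5, 3, 2, 6, 1
Rank h: 2, 6, 5, 4, 3, 1
d = rank(g) − rank(h): 2, -1, -2, -2, 3, 0; Σd² = 22
ρ = 1 − 6Σd² / [n(n²−1)] = 1 − 6×22 / (6×35) = 1 − 132/210 ≈ 0.371

0.371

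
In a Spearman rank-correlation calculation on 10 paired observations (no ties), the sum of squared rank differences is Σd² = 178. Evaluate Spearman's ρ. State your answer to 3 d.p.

ρ = 1 − 6Σd² / [n(n²−1)] = 1 − 6×178 / (10×99)
  = 1 − 1068/990 = 1 − 1.0788 ≈ -0.079

-0.079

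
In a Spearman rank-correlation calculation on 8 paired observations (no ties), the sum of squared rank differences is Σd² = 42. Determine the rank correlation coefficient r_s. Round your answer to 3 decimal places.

ρ = 1 − 6Σd² / [n(n²−1)] = 1 − 6×42 / (8×63)
  = 1 − 252/504 = 1 − 0.5000 ≈ 0.500

0.500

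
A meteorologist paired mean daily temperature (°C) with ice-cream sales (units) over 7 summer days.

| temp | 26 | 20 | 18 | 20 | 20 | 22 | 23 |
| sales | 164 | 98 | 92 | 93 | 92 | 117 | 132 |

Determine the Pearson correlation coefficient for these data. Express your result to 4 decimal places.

0.9672

n = 7, Σx = 149, Σy = 788, Σx² = 3213, Σy² = 93190, Σxy = 17190
nΣxy − ΣxΣy = 120330 − 117412 = 2918
nΣx² − (Σx)² = 22491 − 22201 = 290; nΣy² − (Σy)² = 652330 − 620944 = 31386
r = 2918 / √(290 × 31386) = 2918 / 3016.9422 ≈ 0.9672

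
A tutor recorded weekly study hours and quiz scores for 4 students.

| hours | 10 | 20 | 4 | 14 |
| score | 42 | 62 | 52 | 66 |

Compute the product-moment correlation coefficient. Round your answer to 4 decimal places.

n = 4, Σx = 48, Σy = 222, Σx² = 712, Σy² = 12668, Σxy = 2792
nΣxy − ΣxΣy = 11168 − 10656 = 512
nΣx² − (Σx)² = 2848 − 2304 = 544; nΣy² − (Σy)² = 50672 − 49284 = 1388
r = 512 / √(544 × 1388) = 512 / 868.9488 ≈ 0.5892

0.5892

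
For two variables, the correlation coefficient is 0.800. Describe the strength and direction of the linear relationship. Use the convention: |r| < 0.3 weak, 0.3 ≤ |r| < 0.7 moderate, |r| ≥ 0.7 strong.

r = 0.800 > 0 so the relationship is positive.
|r| = 0.800, which falls in the strong range.

strong positive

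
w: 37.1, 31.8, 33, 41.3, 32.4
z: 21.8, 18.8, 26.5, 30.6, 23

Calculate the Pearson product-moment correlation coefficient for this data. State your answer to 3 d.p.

0.697

n = 5, Σw = 175.6, Σz = 120.7, Σw² = 6232.1, Σz² = 2996.29, Σwz = 4290.1
nΣwz − ΣwΣz = 21450.5 − 21194.92 = 255.58
nΣw² − (Σw)² = 31160.5 − 30835.36 = 325.14; nΣz² − (Σz)² = 14981.45 − 14568.49 = 412.96
r = 255.58 / √(325.14 × 412.96) = 255.58 / 366.4285 ≈ 0.697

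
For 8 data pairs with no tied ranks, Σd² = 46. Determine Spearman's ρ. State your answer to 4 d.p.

ρ = 1 − 6Σd² / [n(n²−1)] = 1 − 6×46 / (8×63)
  = 1 − 276/504 = 1 − 0.54762 ≈ 0.4524

0.4524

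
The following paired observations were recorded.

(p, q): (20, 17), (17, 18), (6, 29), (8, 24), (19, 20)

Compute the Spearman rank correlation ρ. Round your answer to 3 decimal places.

Rank p: 5, 3, 1, 2, 4
Rank q: 1, 2, 5, 4, 3
d = rank(p) − rank(q): 4, 1, -4, -2, 1; Σd² = 38
ρ = 1 − 6Σd² / [n(n²−1)] = 1 − 6×38 / (5×24) = 1 − 228/120 ≈ -0.900

-0.900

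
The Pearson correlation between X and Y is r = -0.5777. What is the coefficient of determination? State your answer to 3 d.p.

r² = (-0.5777)² = 0.334

0.334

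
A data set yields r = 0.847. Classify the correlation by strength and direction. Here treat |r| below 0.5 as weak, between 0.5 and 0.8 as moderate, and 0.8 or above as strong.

r = 0.847 > 0 so the relationship is positive.
|r| = 0.847, which falls in the strong range.

strong positive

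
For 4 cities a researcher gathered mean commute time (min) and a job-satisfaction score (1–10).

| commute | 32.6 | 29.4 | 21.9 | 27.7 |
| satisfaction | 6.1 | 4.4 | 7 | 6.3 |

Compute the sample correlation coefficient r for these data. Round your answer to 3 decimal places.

-0.538

n = 4, Σx = 111.6, Σy = 23.8, Σx² = 3174.02, Σy² = 145.26, Σxy = 656.03
nΣxy − ΣxΣy = 2624.12 − 2656.08 = -31.96
nΣx² − (Σx)² = 12696.08 − 12454.56 = 241.52; nΣy² − (Σy)² = 581.04 − 566.44 = 14.6
r = -31.96 / √(241.52 × 14.6) = -31.96 / 59.3817 ≈ -0.538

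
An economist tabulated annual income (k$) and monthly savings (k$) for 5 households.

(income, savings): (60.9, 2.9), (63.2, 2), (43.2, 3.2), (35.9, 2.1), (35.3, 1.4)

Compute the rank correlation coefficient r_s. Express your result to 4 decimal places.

0.3000

Rank income: 4, 5, 3, 2, 1
Rank savings: 4, 2, 5, 3, 1
d = rank(income) − rank(savings): 0, 3, -2, -1, 0; Σd² = 14
ρ = 1 − 6Σd² / [n(n²−1)] = 1 − 6×14 / (5×24) = 1 − 84/120 ≈ 0.3000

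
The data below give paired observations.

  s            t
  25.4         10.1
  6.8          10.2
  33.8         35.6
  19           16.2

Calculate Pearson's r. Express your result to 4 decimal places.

0.7404

n = 4, Σs = 85, Σt = 72.1, Σs² = 2194.84, Σt² = 1735.85, Σst = 1836.98
nΣst − ΣsΣt = 7347.92 − 6128.5 = 1219.42
nΣs² − (Σs)² = 8779.36 − 7225 = 1554.36; nΣt² − (Σt)² = 6943.4 − 5198.41 = 1744.99
r = 1219.42 / √(1554.36 × 1744.99) = 1219.42 / 1646.9191 ≈ 0.7404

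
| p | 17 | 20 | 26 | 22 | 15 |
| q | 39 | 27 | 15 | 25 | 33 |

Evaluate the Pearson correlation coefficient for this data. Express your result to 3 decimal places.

n = 5, Σp = 100, Σq = 139, Σp² = 2074, Σq² = 4189, Σpq = 2638
nΣpq − ΣpΣq = 13190 − 13900 = -710
nΣp² − (Σp)² = 10370 − 10000 = 370; nΣq² − (Σq)² = 20945 − 19321 = 1624
r = -710 / √(370 × 1624) = -710 / 775.1645 ≈ -0.916

-0.916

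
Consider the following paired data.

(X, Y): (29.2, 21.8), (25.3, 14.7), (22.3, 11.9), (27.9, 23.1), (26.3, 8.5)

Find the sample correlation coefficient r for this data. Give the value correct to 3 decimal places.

0.689

n = 5, ΣX = 131, ΣY = 80, ΣX² = 3460.12, ΣY² = 1438.8, ΣXY = 2141.88
nΣXY − ΣXΣY = 10709.4 − 10480 = 229.4
nΣX² − (ΣX)² = 17300.6 − 17161 = 139.6; nΣY² − (ΣY)² = 7194 − 6400 = 794
r = 229.4 / √(139.6 × 794) = 229.4 / 332.9300 ≈ 0.689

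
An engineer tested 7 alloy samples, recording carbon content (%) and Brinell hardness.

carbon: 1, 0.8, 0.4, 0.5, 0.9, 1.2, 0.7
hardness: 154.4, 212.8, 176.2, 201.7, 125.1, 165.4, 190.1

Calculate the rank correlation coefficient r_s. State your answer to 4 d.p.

Rank carbon: 6, 4, 1, 2, 5, 7, 3
Rank hardness: 2, 7, 4, 6, 1, 3, 5
d = rank(carbon) − rank(hardness): 4, -3, -3, -4, 4, 4, -2; Σd² = 86
ρ = 1 − 6Σd² / [n(n²−1)] = 1 − 6×86 / (7×48) = 1 − 516/336 ≈ -0.5357

-0.5357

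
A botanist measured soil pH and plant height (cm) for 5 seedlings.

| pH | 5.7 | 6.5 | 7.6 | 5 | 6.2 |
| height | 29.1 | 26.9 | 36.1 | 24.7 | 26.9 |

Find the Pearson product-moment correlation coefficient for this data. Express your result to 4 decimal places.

0.8476

n = 5, Σx = 31, Σy = 143.7, Σx² = 195.94, Σy² = 4207.33, Σxy = 905.36
nΣxy − ΣxΣy = 4526.8 − 4454.7 = 72.1
nΣx² − (Σx)² = 979.7 − 961 = 18.7; nΣy² − (Σy)² = 21036.65 − 20649.69 = 386.96
r = 72.1 / √(18.7 × 386.96) = 72.1 / 85.0656 ≈ 0.8476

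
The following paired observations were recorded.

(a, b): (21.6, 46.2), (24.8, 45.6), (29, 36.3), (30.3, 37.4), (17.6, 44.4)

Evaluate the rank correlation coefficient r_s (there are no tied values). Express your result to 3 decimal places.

-0.600

Rank a: 2, 3, 4, 5, 1
Rank b: 5, 4, 1, 2, 3
d = rank(a) − rank(b): -3, -1, 3, 3, -2; Σd² = 32
ρ = 1 − 6Σd² / [n(n²−1)] = 1 − 6×32 / (5×24) = 1 − 192/120 ≈ -0.600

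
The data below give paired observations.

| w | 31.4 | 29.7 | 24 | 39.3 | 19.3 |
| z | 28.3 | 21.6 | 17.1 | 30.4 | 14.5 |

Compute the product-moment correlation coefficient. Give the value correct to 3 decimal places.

0.950

n = 5, Σw = 143.7, Σz = 111.9, Σw² = 4361.03, Σz² = 2694.27, Σwz = 3415.11
nΣwz − ΣwΣz = 17075.55 − 16080.03 = 995.52
nΣw² − (Σw)² = 21805.15 − 20649.69 = 1155.46; nΣz² − (Σz)² = 13471.35 − 12521.61 = 949.74
r = 995.52 / √(1155.46 × 949.74) = 995.52 / 1047.5622 ≈ 0.950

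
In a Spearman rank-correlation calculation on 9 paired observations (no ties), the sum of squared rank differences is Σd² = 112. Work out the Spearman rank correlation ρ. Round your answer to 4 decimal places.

0.0667

ρ = 1 − 6Σd² / [n(n²−1)] = 1 − 6×112 / (9×80)
  = 1 − 672/720 = 1 − 0.93333 ≈ 0.0667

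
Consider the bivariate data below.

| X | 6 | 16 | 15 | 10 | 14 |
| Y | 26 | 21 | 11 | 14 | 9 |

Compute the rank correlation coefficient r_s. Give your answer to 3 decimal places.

-0.300

Rank X: 1, 5, 4, 2, 3
Rank Y: 5, 4, 2, 3, 1
d = rank(X) − rank(Y): -4, 1, 2, -1, 2; Σd² = 26
ρ = 1 − 6Σd² / [n(n²−1)] = 1 − 6×26 / (5×24) = 1 − 156/120 ≈ -0.300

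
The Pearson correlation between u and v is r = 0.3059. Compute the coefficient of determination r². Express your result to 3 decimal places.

0.094

r² = (0.3059)² = 0.094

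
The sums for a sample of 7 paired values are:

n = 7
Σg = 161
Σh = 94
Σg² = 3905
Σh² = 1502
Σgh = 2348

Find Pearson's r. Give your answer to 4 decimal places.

0.8453

r = (nΣgh − ΣgΣh) / √[(nΣg² − (Σg)²)(nΣh² − (Σh)²)]
Numerator: 7×2348 − 161×94 = 1302
Denominator: √[(27335 − 25921)(10514 − 8836)] = √[1414 × 1678] = 1540.3545
r = 1302 / 1540.3545 ≈ 0.8453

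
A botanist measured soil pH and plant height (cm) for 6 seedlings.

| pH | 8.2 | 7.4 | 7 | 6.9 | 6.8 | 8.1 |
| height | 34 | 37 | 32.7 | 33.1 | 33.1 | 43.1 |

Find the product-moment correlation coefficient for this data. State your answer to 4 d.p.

n = 6, Σx = 44.4, Σy = 213, Σx² = 330.46, Σy² = 7643.12, Σxy = 1584.08
nΣxy − ΣxΣy = 9504.48 − 9457.2 = 47.28
nΣx² − (Σx)² = 1982.76 − 1971.36 = 11.4; nΣy² − (Σy)² = 45858.72 − 45369 = 489.72
r = 47.28 / √(11.4 × 489.72) = 47.28 / 74.7182 ≈ 0.6328

0.6328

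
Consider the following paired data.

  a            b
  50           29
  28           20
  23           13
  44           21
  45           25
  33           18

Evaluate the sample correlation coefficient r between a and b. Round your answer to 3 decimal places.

n = 6, Σa = 223, Σb = 126, Σa² = 8863, Σb² = 2800, Σab = 4952
nΣab − ΣaΣb = 29712 − 28098 = 1614
nΣa² − (Σa)² = 53178 − 49729 = 3449; nΣb² − (Σb)² = 16800 − 15876 = 924
r = 1614 / √(3449 × 924) = 1614 / 1785.1823 ≈ 0.904

0.904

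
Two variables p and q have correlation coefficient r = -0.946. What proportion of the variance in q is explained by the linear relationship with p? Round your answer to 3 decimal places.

r² = (-0.946)² = 0.895

0.895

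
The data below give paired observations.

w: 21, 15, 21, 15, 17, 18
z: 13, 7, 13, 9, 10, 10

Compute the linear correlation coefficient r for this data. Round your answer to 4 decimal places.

0.9560

n = 6, Σw = 107, Σz = 62, Σw² = 1945, Σz² = 668, Σwz = 1136
nΣwz − ΣwΣz = 6816 − 6634 = 182
nΣw² − (Σw)² = 11670 − 11449 = 221; nΣz² − (Σz)² = 4008 − 3844 = 164
r = 182 / √(221 × 164) = 182 / 190.3786 ≈ 0.9560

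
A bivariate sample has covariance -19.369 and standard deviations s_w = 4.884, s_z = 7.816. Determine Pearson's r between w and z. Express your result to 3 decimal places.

-0.507

r = Cov(w,z) / (s_w · s_z) = -19.369 / (4.884 × 7.816)
  = -19.369 / 38.1733 ≈ -0.507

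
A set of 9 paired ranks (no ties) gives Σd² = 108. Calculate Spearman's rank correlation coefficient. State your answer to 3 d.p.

0.100

ρ = 1 − 6Σd² / [n(n²−1)] = 1 − 6×108 / (9×80)
  = 1 − 648/720 = 1 − 0.9000 ≈ 0.100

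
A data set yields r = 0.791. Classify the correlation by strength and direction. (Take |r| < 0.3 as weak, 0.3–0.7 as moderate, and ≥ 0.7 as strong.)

r = 0.791 > 0 so the relationship is positive.
|r| = 0.791, which falls in the strong range.

strong positive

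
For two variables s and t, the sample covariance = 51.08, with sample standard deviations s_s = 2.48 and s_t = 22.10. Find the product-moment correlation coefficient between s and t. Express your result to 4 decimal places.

r = Cov(s,t) / (s_s · s_t) = 51.08 / (2.48 × 22.10)
  = 51.08 / 54.8080 ≈ 0.9320

0.9320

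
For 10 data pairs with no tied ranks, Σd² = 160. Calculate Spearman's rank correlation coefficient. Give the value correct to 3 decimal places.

ρ = 1 − 6Σd² / [n(n²−1)] = 1 − 6×160 / (10×99)
  = 1 − 960/990 = 1 − 0.9697 ≈ 0.030

0.030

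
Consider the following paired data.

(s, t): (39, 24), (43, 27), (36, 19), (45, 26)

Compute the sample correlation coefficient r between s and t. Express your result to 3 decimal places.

n = 4, Σs = 163, Σt = 96, Σs² = 6691, Σt² = 2342, Σst = 3951
nΣst − ΣsΣt = 15804 − 15648 = 156
nΣs² − (Σs)² = 26764 − 26569 = 195; nΣt² − (Σt)² = 9368 − 9216 = 152
r = 156 / √(195 × 152) = 156 / 172.1627 ≈ 0.906

0.906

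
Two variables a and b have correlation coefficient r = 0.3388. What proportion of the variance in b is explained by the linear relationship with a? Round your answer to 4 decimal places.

0.1148

r² = (0.3388)² = 0.1148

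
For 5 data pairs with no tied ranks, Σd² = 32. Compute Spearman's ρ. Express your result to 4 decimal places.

-0.6000

ρ = 1 − 6Σd² / [n(n²−1)] = 1 − 6×32 / (5×24)
  = 1 − 192/120 = 1 − 1.60000 ≈ -0.6000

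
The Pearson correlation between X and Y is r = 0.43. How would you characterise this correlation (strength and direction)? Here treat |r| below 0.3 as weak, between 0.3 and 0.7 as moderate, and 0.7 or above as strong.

moderate positive

r = 0.43 > 0 so the relationship is positive.
|r| = 0.43, which falls in the moderate range.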